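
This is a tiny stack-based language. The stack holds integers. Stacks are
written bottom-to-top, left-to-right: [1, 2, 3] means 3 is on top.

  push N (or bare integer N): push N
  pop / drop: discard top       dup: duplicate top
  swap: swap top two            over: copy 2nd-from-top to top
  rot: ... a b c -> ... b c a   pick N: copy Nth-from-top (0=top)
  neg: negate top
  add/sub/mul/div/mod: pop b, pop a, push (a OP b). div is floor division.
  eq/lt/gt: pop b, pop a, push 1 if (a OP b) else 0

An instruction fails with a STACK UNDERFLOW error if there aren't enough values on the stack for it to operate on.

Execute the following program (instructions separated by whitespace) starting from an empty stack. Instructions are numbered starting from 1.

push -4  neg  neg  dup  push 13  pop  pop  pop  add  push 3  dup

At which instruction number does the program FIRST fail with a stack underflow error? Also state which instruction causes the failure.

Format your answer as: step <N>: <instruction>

Answer: step 9: add

Derivation:
Step 1 ('push -4'): stack = [-4], depth = 1
Step 2 ('neg'): stack = [4], depth = 1
Step 3 ('neg'): stack = [-4], depth = 1
Step 4 ('dup'): stack = [-4, -4], depth = 2
Step 5 ('push 13'): stack = [-4, -4, 13], depth = 3
Step 6 ('pop'): stack = [-4, -4], depth = 2
Step 7 ('pop'): stack = [-4], depth = 1
Step 8 ('pop'): stack = [], depth = 0
Step 9 ('add'): needs 2 value(s) but depth is 0 — STACK UNDERFLOW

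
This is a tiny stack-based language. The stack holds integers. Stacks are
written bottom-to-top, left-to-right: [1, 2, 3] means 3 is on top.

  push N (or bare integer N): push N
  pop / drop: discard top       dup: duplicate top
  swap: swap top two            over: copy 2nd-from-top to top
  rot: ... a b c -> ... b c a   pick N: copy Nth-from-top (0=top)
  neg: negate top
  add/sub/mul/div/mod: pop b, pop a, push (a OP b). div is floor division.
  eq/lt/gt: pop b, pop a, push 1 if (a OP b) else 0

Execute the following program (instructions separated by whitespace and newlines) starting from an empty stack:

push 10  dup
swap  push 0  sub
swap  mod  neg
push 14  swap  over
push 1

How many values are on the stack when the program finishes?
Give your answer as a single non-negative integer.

After 'push 10': stack = [10] (depth 1)
After 'dup': stack = [10, 10] (depth 2)
After 'swap': stack = [10, 10] (depth 2)
After 'push 0': stack = [10, 10, 0] (depth 3)
After 'sub': stack = [10, 10] (depth 2)
After 'swap': stack = [10, 10] (depth 2)
After 'mod': stack = [0] (depth 1)
After 'neg': stack = [0] (depth 1)
After 'push 14': stack = [0, 14] (depth 2)
After 'swap': stack = [14, 0] (depth 2)
After 'over': stack = [14, 0, 14] (depth 3)
After 'push 1': stack = [14, 0, 14, 1] (depth 4)

Answer: 4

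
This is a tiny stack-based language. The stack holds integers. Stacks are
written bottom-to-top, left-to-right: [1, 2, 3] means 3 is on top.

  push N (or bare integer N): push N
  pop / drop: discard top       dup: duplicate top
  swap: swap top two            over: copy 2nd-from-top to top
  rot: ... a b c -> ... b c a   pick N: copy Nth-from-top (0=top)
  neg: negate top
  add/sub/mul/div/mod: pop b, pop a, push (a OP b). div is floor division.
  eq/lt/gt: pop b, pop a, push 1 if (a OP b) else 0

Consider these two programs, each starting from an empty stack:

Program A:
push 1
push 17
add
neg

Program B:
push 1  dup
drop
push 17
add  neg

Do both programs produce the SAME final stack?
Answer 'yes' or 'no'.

Program A trace:
  After 'push 1': [1]
  After 'push 17': [1, 17]
  After 'add': [18]
  After 'neg': [-18]
Program A final stack: [-18]

Program B trace:
  After 'push 1': [1]
  After 'dup': [1, 1]
  After 'drop': [1]
  After 'push 17': [1, 17]
  After 'add': [18]
  After 'neg': [-18]
Program B final stack: [-18]
Same: yes

Answer: yes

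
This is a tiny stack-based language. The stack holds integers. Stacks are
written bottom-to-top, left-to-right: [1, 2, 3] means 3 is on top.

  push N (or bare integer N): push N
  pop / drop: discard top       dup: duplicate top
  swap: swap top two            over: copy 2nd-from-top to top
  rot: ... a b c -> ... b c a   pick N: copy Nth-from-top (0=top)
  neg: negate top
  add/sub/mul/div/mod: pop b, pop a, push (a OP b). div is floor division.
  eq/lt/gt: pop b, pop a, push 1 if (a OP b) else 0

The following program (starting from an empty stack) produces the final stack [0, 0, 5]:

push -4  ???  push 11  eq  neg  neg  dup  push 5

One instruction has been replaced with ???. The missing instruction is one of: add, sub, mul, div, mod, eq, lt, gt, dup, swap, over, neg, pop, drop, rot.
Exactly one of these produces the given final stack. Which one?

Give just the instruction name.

Stack before ???: [-4]
Stack after ???:  [4]
The instruction that transforms [-4] -> [4] is: neg

Answer: neg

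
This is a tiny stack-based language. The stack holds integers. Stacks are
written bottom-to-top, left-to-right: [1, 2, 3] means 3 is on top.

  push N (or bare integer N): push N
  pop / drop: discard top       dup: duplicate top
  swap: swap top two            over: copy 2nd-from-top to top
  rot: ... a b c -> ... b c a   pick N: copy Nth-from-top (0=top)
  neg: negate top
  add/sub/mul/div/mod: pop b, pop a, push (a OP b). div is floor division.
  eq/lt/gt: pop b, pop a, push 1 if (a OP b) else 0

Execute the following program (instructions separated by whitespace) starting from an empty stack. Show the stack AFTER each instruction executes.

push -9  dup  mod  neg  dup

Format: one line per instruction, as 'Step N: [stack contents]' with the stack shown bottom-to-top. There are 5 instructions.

Step 1: [-9]
Step 2: [-9, -9]
Step 3: [0]
Step 4: [0]
Step 5: [0, 0]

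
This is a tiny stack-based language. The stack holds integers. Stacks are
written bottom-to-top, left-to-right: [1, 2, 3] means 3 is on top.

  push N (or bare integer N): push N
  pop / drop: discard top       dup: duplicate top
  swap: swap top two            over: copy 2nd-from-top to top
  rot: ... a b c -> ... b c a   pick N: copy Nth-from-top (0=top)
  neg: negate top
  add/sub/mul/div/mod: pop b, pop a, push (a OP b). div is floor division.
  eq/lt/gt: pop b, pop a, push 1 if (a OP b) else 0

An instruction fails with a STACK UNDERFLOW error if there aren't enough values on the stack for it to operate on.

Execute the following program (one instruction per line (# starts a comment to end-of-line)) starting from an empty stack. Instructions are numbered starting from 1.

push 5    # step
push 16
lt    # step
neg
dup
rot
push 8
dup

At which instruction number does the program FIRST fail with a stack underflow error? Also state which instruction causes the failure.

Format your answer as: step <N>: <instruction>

Answer: step 6: rot

Derivation:
Step 1 ('push 5'): stack = [5], depth = 1
Step 2 ('push 16'): stack = [5, 16], depth = 2
Step 3 ('lt'): stack = [1], depth = 1
Step 4 ('neg'): stack = [-1], depth = 1
Step 5 ('dup'): stack = [-1, -1], depth = 2
Step 6 ('rot'): needs 3 value(s) but depth is 2 — STACK UNDERFLOW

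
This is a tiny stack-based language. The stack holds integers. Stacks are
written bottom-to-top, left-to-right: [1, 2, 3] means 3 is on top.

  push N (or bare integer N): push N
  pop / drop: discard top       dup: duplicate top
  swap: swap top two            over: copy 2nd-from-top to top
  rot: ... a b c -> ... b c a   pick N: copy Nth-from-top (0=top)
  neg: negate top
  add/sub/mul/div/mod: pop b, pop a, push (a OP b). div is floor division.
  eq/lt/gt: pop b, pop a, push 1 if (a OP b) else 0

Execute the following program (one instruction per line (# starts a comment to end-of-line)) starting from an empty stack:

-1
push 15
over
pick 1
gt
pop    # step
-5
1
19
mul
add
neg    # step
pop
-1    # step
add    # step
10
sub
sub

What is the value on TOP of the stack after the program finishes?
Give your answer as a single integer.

Answer: -5

Derivation:
After 'push -1': [-1]
After 'push 15': [-1, 15]
After 'over': [-1, 15, -1]
After 'pick 1': [-1, 15, -1, 15]
After 'gt': [-1, 15, 0]
After 'pop': [-1, 15]
After 'push -5': [-1, 15, -5]
After 'push 1': [-1, 15, -5, 1]
After 'push 19': [-1, 15, -5, 1, 19]
After 'mul': [-1, 15, -5, 19]
After 'add': [-1, 15, 14]
After 'neg': [-1, 15, -14]
After 'pop': [-1, 15]
After 'push -1': [-1, 15, -1]
After 'add': [-1, 14]
After 'push 10': [-1, 14, 10]
After 'sub': [-1, 4]
After 'sub': [-5]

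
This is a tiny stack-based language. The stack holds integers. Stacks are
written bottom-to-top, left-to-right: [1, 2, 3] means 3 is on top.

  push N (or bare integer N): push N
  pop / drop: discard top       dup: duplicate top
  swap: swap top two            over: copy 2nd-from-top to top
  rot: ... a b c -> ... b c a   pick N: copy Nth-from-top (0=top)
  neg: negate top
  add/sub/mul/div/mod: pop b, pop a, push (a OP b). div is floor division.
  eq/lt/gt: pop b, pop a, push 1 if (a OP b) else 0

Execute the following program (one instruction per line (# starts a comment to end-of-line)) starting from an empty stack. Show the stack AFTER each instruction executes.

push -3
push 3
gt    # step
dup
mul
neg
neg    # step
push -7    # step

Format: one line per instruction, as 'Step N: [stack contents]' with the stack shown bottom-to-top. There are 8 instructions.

Step 1: [-3]
Step 2: [-3, 3]
Step 3: [0]
Step 4: [0, 0]
Step 5: [0]
Step 6: [0]
Step 7: [0]
Step 8: [0, -7]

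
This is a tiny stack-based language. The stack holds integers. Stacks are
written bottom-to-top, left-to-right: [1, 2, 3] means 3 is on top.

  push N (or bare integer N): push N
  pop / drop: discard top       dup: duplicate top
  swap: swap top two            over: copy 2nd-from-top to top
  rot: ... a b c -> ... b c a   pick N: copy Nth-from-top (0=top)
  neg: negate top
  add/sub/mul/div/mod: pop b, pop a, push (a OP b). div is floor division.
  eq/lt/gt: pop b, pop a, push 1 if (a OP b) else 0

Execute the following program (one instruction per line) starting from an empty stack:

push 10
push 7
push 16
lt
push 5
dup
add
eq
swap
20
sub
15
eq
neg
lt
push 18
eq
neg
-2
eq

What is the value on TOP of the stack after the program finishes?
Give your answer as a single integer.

Answer: 0

Derivation:
After 'push 10': [10]
After 'push 7': [10, 7]
After 'push 16': [10, 7, 16]
After 'lt': [10, 1]
After 'push 5': [10, 1, 5]
After 'dup': [10, 1, 5, 5]
After 'add': [10, 1, 10]
After 'eq': [10, 0]
After 'swap': [0, 10]
After 'push 20': [0, 10, 20]
After 'sub': [0, -10]
After 'push 15': [0, -10, 15]
After 'eq': [0, 0]
After 'neg': [0, 0]
After 'lt': [0]
After 'push 18': [0, 18]
After 'eq': [0]
After 'neg': [0]
After 'push -2': [0, -2]
After 'eq': [0]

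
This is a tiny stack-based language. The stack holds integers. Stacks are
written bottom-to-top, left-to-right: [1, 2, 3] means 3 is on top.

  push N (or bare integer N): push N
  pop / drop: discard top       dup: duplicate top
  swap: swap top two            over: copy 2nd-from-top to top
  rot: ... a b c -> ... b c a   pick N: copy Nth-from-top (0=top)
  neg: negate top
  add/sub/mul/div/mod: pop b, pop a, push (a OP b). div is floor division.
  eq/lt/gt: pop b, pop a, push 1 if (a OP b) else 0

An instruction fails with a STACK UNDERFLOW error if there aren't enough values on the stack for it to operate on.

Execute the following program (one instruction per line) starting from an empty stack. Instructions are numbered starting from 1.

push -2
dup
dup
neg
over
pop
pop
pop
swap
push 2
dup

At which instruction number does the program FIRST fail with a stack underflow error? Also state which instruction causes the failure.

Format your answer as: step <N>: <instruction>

Step 1 ('push -2'): stack = [-2], depth = 1
Step 2 ('dup'): stack = [-2, -2], depth = 2
Step 3 ('dup'): stack = [-2, -2, -2], depth = 3
Step 4 ('neg'): stack = [-2, -2, 2], depth = 3
Step 5 ('over'): stack = [-2, -2, 2, -2], depth = 4
Step 6 ('pop'): stack = [-2, -2, 2], depth = 3
Step 7 ('pop'): stack = [-2, -2], depth = 2
Step 8 ('pop'): stack = [-2], depth = 1
Step 9 ('swap'): needs 2 value(s) but depth is 1 — STACK UNDERFLOW

Answer: step 9: swap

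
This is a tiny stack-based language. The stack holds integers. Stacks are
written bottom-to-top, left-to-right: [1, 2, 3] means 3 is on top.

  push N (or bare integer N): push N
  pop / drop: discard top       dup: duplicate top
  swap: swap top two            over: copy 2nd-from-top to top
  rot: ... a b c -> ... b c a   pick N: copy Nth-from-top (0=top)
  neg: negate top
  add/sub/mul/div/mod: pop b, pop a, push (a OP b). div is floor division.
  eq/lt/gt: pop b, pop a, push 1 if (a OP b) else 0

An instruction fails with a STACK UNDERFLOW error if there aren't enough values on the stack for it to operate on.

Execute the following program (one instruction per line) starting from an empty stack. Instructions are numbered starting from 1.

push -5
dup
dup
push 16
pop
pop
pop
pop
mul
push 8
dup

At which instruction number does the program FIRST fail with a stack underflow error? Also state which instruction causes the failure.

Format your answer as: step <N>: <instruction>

Answer: step 9: mul

Derivation:
Step 1 ('push -5'): stack = [-5], depth = 1
Step 2 ('dup'): stack = [-5, -5], depth = 2
Step 3 ('dup'): stack = [-5, -5, -5], depth = 3
Step 4 ('push 16'): stack = [-5, -5, -5, 16], depth = 4
Step 5 ('pop'): stack = [-5, -5, -5], depth = 3
Step 6 ('pop'): stack = [-5, -5], depth = 2
Step 7 ('pop'): stack = [-5], depth = 1
Step 8 ('pop'): stack = [], depth = 0
Step 9 ('mul'): needs 2 value(s) but depth is 0 — STACK UNDERFLOW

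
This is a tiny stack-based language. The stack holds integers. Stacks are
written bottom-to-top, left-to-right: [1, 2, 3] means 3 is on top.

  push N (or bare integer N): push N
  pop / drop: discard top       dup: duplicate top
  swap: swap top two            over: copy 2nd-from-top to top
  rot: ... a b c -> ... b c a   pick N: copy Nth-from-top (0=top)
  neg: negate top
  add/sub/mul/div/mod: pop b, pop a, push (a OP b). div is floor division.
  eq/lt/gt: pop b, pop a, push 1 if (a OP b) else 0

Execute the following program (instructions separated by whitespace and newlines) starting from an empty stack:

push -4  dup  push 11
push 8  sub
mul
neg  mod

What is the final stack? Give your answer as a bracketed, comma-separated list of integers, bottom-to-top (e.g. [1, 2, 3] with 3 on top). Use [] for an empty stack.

After 'push -4': [-4]
After 'dup': [-4, -4]
After 'push 11': [-4, -4, 11]
After 'push 8': [-4, -4, 11, 8]
After 'sub': [-4, -4, 3]
After 'mul': [-4, -12]
After 'neg': [-4, 12]
After 'mod': [8]

Answer: [8]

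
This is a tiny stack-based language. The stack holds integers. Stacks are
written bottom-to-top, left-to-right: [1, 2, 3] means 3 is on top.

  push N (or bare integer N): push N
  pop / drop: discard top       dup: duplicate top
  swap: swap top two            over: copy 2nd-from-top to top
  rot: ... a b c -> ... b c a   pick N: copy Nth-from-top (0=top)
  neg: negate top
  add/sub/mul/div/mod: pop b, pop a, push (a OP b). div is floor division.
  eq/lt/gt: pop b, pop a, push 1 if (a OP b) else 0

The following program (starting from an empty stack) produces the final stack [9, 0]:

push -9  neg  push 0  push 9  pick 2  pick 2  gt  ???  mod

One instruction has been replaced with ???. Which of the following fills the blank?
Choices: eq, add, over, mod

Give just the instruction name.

Stack before ???: [9, 0, 9, 1]
Stack after ???:  [9, 0, 10]
Checking each choice:
  eq: modulo by zero
  add: MATCH
  over: produces [9, 0, 9, 1]
  mod: modulo by zero


Answer: add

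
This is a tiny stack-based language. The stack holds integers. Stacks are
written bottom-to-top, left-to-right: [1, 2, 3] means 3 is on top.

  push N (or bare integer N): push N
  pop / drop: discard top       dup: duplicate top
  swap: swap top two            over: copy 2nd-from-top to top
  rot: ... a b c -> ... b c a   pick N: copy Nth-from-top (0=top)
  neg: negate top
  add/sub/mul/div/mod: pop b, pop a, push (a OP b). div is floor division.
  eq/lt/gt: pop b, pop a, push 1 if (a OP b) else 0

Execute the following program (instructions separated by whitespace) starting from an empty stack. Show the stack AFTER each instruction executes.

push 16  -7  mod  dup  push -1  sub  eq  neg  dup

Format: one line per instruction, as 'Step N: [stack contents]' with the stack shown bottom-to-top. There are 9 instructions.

Step 1: [16]
Step 2: [16, -7]
Step 3: [-5]
Step 4: [-5, -5]
Step 5: [-5, -5, -1]
Step 6: [-5, -4]
Step 7: [0]
Step 8: [0]
Step 9: [0, 0]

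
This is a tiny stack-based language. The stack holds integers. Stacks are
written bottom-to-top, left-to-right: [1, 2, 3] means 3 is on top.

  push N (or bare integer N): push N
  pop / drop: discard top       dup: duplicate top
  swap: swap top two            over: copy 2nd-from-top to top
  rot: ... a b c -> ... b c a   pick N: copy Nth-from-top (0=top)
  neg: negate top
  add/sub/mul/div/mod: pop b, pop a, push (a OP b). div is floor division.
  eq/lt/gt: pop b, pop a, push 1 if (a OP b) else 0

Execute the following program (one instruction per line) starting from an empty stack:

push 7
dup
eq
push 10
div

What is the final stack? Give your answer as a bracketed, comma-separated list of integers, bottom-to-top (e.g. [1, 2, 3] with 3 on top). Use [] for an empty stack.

After 'push 7': [7]
After 'dup': [7, 7]
After 'eq': [1]
After 'push 10': [1, 10]
After 'div': [0]

Answer: [0]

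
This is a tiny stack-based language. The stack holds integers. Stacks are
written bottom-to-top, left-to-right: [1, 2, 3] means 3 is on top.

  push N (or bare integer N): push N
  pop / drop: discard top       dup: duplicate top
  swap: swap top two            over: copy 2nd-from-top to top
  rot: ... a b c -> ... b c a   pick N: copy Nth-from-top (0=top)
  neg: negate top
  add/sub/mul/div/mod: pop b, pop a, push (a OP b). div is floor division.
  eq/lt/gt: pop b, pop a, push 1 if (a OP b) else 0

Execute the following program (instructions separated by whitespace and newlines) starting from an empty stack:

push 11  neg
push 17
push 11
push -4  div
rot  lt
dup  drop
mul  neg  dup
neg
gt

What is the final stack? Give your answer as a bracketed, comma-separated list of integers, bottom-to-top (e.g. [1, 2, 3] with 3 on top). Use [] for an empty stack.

After 'push 11': [11]
After 'neg': [-11]
After 'push 17': [-11, 17]
After 'push 11': [-11, 17, 11]
After 'push -4': [-11, 17, 11, -4]
After 'div': [-11, 17, -3]
After 'rot': [17, -3, -11]
After 'lt': [17, 0]
After 'dup': [17, 0, 0]
After 'drop': [17, 0]
After 'mul': [0]
After 'neg': [0]
After 'dup': [0, 0]
After 'neg': [0, 0]
After 'gt': [0]

Answer: [0]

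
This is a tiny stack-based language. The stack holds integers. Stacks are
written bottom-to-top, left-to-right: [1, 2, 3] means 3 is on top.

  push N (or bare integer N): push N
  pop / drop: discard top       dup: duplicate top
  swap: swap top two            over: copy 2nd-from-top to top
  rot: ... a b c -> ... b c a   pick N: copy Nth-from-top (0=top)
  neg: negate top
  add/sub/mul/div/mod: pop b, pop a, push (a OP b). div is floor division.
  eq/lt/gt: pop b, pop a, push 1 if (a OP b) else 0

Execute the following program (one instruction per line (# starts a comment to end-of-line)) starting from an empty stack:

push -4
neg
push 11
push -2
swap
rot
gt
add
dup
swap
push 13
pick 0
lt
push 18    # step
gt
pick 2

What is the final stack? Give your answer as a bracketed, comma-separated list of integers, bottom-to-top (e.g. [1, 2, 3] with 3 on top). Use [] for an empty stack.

Answer: [-1, -1, 0, -1]

Derivation:
After 'push -4': [-4]
After 'neg': [4]
After 'push 11': [4, 11]
After 'push -2': [4, 11, -2]
After 'swap': [4, -2, 11]
After 'rot': [-2, 11, 4]
After 'gt': [-2, 1]
After 'add': [-1]
After 'dup': [-1, -1]
After 'swap': [-1, -1]
After 'push 13': [-1, -1, 13]
After 'pick 0': [-1, -1, 13, 13]
After 'lt': [-1, -1, 0]
After 'push 18': [-1, -1, 0, 18]
After 'gt': [-1, -1, 0]
After 'pick 2': [-1, -1, 0, -1]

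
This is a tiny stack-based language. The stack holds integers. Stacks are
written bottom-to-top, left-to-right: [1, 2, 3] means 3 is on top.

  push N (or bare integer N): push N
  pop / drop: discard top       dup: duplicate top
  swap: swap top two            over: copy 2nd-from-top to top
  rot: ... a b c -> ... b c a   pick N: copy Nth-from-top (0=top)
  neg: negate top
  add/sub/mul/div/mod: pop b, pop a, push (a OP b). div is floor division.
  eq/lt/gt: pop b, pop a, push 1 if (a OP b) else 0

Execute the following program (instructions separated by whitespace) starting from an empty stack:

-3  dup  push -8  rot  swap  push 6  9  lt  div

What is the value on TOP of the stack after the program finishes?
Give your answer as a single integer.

After 'push -3': [-3]
After 'dup': [-3, -3]
After 'push -8': [-3, -3, -8]
After 'rot': [-3, -8, -3]
After 'swap': [-3, -3, -8]
After 'push 6': [-3, -3, -8, 6]
After 'push 9': [-3, -3, -8, 6, 9]
After 'lt': [-3, -3, -8, 1]
After 'div': [-3, -3, -8]

Answer: -8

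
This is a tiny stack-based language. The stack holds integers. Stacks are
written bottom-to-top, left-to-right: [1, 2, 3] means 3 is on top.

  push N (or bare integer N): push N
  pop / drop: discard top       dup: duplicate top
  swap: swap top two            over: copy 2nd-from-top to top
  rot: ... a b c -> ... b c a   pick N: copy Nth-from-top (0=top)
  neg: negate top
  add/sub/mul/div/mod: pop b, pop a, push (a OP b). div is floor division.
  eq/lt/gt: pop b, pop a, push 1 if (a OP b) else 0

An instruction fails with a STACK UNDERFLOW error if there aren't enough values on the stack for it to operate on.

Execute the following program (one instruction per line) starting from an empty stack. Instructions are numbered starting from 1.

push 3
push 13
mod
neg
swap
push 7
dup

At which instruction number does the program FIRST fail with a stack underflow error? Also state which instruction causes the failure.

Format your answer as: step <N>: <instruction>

Step 1 ('push 3'): stack = [3], depth = 1
Step 2 ('push 13'): stack = [3, 13], depth = 2
Step 3 ('mod'): stack = [3], depth = 1
Step 4 ('neg'): stack = [-3], depth = 1
Step 5 ('swap'): needs 2 value(s) but depth is 1 — STACK UNDERFLOW

Answer: step 5: swap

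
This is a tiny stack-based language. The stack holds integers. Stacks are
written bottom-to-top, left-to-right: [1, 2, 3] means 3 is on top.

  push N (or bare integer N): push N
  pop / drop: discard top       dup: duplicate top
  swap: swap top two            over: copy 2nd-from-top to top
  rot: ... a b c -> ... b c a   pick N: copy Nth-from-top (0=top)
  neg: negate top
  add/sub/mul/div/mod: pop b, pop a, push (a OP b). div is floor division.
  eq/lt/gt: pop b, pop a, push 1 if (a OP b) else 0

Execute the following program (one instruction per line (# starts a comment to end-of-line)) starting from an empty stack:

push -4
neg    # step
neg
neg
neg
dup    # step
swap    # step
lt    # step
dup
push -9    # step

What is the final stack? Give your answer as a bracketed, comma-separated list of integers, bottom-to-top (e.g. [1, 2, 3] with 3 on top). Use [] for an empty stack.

After 'push -4': [-4]
After 'neg': [4]
After 'neg': [-4]
After 'neg': [4]
After 'neg': [-4]
After 'dup': [-4, -4]
After 'swap': [-4, -4]
After 'lt': [0]
After 'dup': [0, 0]
After 'push -9': [0, 0, -9]

Answer: [0, 0, -9]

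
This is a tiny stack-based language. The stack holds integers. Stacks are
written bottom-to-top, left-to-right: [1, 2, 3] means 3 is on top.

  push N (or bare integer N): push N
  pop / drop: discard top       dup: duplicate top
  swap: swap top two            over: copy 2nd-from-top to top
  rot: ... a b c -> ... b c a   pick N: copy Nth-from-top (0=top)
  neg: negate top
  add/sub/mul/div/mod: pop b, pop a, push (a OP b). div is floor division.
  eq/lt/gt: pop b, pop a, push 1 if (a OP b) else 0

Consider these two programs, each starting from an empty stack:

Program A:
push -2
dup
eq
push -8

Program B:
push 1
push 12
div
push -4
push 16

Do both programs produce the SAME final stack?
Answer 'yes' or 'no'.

Program A trace:
  After 'push -2': [-2]
  After 'dup': [-2, -2]
  After 'eq': [1]
  After 'push -8': [1, -8]
Program A final stack: [1, -8]

Program B trace:
  After 'push 1': [1]
  After 'push 12': [1, 12]
  After 'div': [0]
  After 'push -4': [0, -4]
  After 'push 16': [0, -4, 16]
Program B final stack: [0, -4, 16]
Same: no

Answer: no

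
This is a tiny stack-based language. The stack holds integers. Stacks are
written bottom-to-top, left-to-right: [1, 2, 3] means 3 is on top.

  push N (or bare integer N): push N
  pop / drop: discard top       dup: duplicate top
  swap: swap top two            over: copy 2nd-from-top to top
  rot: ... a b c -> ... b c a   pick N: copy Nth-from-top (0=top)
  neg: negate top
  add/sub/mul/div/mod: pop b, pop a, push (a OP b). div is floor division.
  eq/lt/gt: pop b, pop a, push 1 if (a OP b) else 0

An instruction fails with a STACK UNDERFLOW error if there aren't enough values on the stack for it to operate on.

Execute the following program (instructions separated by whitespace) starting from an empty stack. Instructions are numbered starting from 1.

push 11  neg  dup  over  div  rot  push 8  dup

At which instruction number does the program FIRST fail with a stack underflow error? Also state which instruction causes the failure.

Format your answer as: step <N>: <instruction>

Answer: step 6: rot

Derivation:
Step 1 ('push 11'): stack = [11], depth = 1
Step 2 ('neg'): stack = [-11], depth = 1
Step 3 ('dup'): stack = [-11, -11], depth = 2
Step 4 ('over'): stack = [-11, -11, -11], depth = 3
Step 5 ('div'): stack = [-11, 1], depth = 2
Step 6 ('rot'): needs 3 value(s) but depth is 2 — STACK UNDERFLOW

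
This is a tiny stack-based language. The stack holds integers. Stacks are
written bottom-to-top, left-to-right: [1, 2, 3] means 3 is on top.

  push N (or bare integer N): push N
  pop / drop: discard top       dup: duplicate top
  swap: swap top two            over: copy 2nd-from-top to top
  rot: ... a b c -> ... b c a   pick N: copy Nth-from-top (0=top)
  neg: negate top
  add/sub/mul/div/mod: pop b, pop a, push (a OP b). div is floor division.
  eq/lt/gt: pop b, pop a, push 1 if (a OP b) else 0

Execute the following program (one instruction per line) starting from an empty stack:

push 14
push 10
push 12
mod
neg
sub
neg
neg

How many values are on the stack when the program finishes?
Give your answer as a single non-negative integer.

Answer: 1

Derivation:
After 'push 14': stack = [14] (depth 1)
After 'push 10': stack = [14, 10] (depth 2)
After 'push 12': stack = [14, 10, 12] (depth 3)
After 'mod': stack = [14, 10] (depth 2)
After 'neg': stack = [14, -10] (depth 2)
After 'sub': stack = [24] (depth 1)
After 'neg': stack = [-24] (depth 1)
After 'neg': stack = [24] (depth 1)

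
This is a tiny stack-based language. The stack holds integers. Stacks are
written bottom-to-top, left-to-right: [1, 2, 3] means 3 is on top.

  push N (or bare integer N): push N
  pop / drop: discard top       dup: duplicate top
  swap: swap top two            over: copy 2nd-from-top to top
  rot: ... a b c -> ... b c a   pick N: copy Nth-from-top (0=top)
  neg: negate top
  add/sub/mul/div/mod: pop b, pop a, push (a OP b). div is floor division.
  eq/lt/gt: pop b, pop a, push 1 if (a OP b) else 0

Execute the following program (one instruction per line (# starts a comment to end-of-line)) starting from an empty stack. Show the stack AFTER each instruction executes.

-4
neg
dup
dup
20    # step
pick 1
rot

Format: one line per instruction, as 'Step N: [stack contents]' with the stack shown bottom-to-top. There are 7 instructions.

Step 1: [-4]
Step 2: [4]
Step 3: [4, 4]
Step 4: [4, 4, 4]
Step 5: [4, 4, 4, 20]
Step 6: [4, 4, 4, 20, 4]
Step 7: [4, 4, 20, 4, 4]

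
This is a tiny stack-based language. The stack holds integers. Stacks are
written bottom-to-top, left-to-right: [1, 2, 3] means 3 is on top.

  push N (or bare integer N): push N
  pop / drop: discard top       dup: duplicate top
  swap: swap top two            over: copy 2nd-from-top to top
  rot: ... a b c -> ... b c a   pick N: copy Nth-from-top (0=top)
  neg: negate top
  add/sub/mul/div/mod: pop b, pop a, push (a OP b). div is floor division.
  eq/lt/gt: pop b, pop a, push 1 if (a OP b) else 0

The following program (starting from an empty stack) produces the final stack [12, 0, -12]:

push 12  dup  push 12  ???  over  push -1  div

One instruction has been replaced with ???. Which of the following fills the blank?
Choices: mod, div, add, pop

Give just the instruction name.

Stack before ???: [12, 12, 12]
Stack after ???:  [12, 0]
Checking each choice:
  mod: MATCH
  div: produces [12, 1, -12]
  add: produces [12, 24, -12]
  pop: produces [12, 12, -12]


Answer: mod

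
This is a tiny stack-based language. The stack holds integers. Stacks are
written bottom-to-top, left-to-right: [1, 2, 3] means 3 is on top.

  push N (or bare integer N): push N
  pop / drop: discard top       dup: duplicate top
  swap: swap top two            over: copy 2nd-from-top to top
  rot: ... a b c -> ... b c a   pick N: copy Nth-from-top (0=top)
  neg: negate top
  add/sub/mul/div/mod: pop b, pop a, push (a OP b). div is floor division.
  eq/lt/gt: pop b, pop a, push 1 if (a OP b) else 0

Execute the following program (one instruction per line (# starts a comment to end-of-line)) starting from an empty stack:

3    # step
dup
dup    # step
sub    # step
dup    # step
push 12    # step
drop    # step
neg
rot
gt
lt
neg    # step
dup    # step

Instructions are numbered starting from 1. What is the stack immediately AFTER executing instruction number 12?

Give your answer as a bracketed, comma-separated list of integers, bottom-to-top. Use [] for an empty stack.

Answer: [0]

Derivation:
Step 1 ('3'): [3]
Step 2 ('dup'): [3, 3]
Step 3 ('dup'): [3, 3, 3]
Step 4 ('sub'): [3, 0]
Step 5 ('dup'): [3, 0, 0]
Step 6 ('push 12'): [3, 0, 0, 12]
Step 7 ('drop'): [3, 0, 0]
Step 8 ('neg'): [3, 0, 0]
Step 9 ('rot'): [0, 0, 3]
Step 10 ('gt'): [0, 0]
Step 11 ('lt'): [0]
Step 12 ('neg'): [0]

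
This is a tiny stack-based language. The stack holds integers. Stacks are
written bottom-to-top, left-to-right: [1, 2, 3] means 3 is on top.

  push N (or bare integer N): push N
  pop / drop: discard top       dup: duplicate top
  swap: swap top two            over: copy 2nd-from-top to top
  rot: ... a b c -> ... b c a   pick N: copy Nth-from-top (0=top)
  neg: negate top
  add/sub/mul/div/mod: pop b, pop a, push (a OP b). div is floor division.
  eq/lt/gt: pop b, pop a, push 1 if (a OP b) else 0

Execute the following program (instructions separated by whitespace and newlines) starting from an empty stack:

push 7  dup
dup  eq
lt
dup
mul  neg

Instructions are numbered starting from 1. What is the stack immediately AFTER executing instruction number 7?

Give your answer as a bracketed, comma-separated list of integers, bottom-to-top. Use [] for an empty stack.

Step 1 ('push 7'): [7]
Step 2 ('dup'): [7, 7]
Step 3 ('dup'): [7, 7, 7]
Step 4 ('eq'): [7, 1]
Step 5 ('lt'): [0]
Step 6 ('dup'): [0, 0]
Step 7 ('mul'): [0]

Answer: [0]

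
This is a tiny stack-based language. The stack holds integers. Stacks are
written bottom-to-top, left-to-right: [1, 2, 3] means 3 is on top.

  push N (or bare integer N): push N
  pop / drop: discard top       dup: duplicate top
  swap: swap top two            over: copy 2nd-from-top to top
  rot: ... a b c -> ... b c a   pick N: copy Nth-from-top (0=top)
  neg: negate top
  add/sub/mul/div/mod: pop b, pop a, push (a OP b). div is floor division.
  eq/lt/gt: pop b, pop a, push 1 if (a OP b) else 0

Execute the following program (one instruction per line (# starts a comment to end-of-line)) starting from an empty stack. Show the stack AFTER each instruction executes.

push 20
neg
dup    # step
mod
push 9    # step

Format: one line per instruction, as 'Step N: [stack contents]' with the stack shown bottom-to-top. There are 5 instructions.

Step 1: [20]
Step 2: [-20]
Step 3: [-20, -20]
Step 4: [0]
Step 5: [0, 9]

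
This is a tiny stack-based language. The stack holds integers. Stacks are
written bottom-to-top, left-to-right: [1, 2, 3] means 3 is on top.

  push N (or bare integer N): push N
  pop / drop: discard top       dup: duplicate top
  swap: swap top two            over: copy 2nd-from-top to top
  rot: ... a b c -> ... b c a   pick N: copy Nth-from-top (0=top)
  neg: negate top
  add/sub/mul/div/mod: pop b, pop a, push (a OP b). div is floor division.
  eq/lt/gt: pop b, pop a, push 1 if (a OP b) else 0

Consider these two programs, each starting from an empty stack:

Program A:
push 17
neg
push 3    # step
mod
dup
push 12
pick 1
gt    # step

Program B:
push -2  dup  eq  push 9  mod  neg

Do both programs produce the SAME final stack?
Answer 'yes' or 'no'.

Answer: no

Derivation:
Program A trace:
  After 'push 17': [17]
  After 'neg': [-17]
  After 'push 3': [-17, 3]
  After 'mod': [1]
  After 'dup': [1, 1]
  After 'push 12': [1, 1, 12]
  After 'pick 1': [1, 1, 12, 1]
  After 'gt': [1, 1, 1]
Program A final stack: [1, 1, 1]

Program B trace:
  After 'push -2': [-2]
  After 'dup': [-2, -2]
  After 'eq': [1]
  After 'push 9': [1, 9]
  After 'mod': [1]
  After 'neg': [-1]
Program B final stack: [-1]
Same: no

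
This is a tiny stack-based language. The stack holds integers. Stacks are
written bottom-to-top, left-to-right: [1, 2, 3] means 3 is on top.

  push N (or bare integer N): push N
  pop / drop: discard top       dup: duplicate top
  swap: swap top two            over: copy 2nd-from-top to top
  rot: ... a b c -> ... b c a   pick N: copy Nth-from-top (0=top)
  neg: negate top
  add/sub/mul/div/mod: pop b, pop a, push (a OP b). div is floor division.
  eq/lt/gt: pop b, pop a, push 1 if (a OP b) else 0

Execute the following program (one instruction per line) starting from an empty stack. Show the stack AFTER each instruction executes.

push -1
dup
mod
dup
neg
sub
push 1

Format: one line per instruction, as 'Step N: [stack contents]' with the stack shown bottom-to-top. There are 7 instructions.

Step 1: [-1]
Step 2: [-1, -1]
Step 3: [0]
Step 4: [0, 0]
Step 5: [0, 0]
Step 6: [0]
Step 7: [0, 1]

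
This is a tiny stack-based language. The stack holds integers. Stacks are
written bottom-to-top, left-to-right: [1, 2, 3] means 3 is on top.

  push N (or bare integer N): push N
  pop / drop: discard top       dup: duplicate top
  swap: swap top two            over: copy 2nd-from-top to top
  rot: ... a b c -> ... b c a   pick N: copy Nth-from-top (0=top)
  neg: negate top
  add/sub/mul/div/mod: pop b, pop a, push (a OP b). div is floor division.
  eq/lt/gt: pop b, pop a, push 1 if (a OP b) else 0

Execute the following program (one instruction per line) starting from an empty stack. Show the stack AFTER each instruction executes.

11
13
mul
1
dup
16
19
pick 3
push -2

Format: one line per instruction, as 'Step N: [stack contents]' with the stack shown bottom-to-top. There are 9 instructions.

Step 1: [11]
Step 2: [11, 13]
Step 3: [143]
Step 4: [143, 1]
Step 5: [143, 1, 1]
Step 6: [143, 1, 1, 16]
Step 7: [143, 1, 1, 16, 19]
Step 8: [143, 1, 1, 16, 19, 1]
Step 9: [143, 1, 1, 16, 19, 1, -2]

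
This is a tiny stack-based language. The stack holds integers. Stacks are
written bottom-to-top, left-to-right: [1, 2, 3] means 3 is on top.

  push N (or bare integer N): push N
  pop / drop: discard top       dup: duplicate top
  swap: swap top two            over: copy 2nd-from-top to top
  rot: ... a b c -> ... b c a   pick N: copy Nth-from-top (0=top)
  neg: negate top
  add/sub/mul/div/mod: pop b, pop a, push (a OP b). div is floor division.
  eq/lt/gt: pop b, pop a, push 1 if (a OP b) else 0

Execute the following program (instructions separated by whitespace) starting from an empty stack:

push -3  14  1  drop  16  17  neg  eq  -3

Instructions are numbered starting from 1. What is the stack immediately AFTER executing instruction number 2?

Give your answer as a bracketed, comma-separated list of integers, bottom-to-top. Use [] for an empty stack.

Answer: [-3, 14]

Derivation:
Step 1 ('push -3'): [-3]
Step 2 ('14'): [-3, 14]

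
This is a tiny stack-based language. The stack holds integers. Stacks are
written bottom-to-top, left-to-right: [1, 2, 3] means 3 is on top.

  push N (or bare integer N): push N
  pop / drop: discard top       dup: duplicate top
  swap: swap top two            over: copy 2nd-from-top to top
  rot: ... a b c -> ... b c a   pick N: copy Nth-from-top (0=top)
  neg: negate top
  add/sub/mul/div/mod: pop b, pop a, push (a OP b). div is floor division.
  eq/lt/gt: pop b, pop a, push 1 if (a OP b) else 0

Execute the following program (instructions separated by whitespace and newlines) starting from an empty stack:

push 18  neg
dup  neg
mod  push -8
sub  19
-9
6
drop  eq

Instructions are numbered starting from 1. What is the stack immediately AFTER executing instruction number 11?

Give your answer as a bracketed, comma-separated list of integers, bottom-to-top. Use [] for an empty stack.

Step 1 ('push 18'): [18]
Step 2 ('neg'): [-18]
Step 3 ('dup'): [-18, -18]
Step 4 ('neg'): [-18, 18]
Step 5 ('mod'): [0]
Step 6 ('push -8'): [0, -8]
Step 7 ('sub'): [8]
Step 8 ('19'): [8, 19]
Step 9 ('-9'): [8, 19, -9]
Step 10 ('6'): [8, 19, -9, 6]
Step 11 ('drop'): [8, 19, -9]

Answer: [8, 19, -9]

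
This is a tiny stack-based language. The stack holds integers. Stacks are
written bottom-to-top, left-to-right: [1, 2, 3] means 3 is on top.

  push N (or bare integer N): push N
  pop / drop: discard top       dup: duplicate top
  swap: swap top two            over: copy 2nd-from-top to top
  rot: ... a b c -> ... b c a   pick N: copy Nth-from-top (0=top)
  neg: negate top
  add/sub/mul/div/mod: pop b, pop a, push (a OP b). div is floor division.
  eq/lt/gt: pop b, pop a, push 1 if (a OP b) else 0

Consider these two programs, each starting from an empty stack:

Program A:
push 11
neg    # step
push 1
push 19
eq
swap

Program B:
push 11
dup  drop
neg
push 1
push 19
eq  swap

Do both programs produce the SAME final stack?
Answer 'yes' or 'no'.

Program A trace:
  After 'push 11': [11]
  After 'neg': [-11]
  After 'push 1': [-11, 1]
  After 'push 19': [-11, 1, 19]
  After 'eq': [-11, 0]
  After 'swap': [0, -11]
Program A final stack: [0, -11]

Program B trace:
  After 'push 11': [11]
  After 'dup': [11, 11]
  After 'drop': [11]
  After 'neg': [-11]
  After 'push 1': [-11, 1]
  After 'push 19': [-11, 1, 19]
  After 'eq': [-11, 0]
  After 'swap': [0, -11]
Program B final stack: [0, -11]
Same: yes

Answer: yes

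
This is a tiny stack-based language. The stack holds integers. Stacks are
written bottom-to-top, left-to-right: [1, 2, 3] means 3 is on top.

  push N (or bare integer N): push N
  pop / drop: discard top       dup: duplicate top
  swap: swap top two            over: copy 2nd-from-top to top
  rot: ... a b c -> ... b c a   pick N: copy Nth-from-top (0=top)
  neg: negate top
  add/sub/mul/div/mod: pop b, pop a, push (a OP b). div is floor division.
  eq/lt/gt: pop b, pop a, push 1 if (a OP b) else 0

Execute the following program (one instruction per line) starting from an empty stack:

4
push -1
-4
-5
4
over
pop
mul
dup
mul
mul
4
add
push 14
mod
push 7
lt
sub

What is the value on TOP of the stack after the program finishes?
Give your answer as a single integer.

Answer: -2

Derivation:
After 'push 4': [4]
After 'push -1': [4, -1]
After 'push -4': [4, -1, -4]
After 'push -5': [4, -1, -4, -5]
After 'push 4': [4, -1, -4, -5, 4]
After 'over': [4, -1, -4, -5, 4, -5]
After 'pop': [4, -1, -4, -5, 4]
After 'mul': [4, -1, -4, -20]
After 'dup': [4, -1, -4, -20, -20]
After 'mul': [4, -1, -4, 400]
After 'mul': [4, -1, -1600]
After 'push 4': [4, -1, -1600, 4]
After 'add': [4, -1, -1596]
After 'push 14': [4, -1, -1596, 14]
After 'mod': [4, -1, 0]
After 'push 7': [4, -1, 0, 7]
After 'lt': [4, -1, 1]
After 'sub': [4, -2]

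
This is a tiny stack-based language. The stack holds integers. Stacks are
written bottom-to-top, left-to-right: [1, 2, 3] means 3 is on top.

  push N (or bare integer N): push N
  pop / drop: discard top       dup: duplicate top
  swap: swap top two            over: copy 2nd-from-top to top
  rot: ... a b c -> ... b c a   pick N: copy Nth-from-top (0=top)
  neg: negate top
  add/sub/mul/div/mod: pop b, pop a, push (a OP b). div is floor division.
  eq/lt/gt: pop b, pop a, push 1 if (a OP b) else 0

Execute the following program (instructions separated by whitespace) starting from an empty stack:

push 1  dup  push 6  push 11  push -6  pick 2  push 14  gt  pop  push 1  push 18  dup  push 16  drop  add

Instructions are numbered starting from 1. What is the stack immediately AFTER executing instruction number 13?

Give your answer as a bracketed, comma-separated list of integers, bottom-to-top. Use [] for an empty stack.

Answer: [1, 1, 6, 11, -6, 1, 18, 18, 16]

Derivation:
Step 1 ('push 1'): [1]
Step 2 ('dup'): [1, 1]
Step 3 ('push 6'): [1, 1, 6]
Step 4 ('push 11'): [1, 1, 6, 11]
Step 5 ('push -6'): [1, 1, 6, 11, -6]
Step 6 ('pick 2'): [1, 1, 6, 11, -6, 6]
Step 7 ('push 14'): [1, 1, 6, 11, -6, 6, 14]
Step 8 ('gt'): [1, 1, 6, 11, -6, 0]
Step 9 ('pop'): [1, 1, 6, 11, -6]
Step 10 ('push 1'): [1, 1, 6, 11, -6, 1]
Step 11 ('push 18'): [1, 1, 6, 11, -6, 1, 18]
Step 12 ('dup'): [1, 1, 6, 11, -6, 1, 18, 18]
Step 13 ('push 16'): [1, 1, 6, 11, -6, 1, 18, 18, 16]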